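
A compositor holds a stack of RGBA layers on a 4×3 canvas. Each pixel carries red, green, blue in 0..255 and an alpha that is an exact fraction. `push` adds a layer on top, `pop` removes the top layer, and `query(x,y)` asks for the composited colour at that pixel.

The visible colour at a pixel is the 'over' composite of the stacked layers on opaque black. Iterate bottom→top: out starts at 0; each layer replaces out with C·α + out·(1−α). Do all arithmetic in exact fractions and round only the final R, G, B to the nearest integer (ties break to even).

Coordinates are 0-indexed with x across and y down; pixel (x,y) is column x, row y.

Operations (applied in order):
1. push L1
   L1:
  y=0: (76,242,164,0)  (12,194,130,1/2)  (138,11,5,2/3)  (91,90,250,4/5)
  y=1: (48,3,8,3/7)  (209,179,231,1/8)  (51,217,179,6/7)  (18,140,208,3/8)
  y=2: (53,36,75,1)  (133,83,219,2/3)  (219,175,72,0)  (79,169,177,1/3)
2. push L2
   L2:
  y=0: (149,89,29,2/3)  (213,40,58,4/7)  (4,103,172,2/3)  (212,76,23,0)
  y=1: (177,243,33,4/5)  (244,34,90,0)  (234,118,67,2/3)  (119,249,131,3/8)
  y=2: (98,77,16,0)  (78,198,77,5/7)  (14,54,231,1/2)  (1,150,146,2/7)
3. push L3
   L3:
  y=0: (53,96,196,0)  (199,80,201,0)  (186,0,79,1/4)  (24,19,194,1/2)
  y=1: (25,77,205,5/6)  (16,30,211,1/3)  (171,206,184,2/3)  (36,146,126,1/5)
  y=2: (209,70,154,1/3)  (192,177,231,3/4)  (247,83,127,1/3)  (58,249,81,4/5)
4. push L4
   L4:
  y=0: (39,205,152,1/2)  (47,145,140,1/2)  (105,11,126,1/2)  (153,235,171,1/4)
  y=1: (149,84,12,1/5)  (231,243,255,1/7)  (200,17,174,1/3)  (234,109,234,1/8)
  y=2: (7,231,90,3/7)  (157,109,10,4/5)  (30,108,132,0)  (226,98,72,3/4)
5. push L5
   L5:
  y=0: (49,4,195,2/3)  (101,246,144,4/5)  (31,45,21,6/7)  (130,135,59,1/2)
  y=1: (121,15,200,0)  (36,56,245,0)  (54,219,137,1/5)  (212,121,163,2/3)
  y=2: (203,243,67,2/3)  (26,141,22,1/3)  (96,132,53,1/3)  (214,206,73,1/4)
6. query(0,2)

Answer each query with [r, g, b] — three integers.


(0,2) stack=L1,L2,L3,L4,L5; from [0,0,0]:
L1 α=1: [53, 36, 75]
L2 α=0: [53, 36, 75]
L3 α=1/3: [105, 142/3, 304/3]
L4 α=3/7: [63, 2647/21, 2026/21]
L5 α=2/3: [469/3, 12853/63, 4840/63]
rounded: [156, 204, 77]


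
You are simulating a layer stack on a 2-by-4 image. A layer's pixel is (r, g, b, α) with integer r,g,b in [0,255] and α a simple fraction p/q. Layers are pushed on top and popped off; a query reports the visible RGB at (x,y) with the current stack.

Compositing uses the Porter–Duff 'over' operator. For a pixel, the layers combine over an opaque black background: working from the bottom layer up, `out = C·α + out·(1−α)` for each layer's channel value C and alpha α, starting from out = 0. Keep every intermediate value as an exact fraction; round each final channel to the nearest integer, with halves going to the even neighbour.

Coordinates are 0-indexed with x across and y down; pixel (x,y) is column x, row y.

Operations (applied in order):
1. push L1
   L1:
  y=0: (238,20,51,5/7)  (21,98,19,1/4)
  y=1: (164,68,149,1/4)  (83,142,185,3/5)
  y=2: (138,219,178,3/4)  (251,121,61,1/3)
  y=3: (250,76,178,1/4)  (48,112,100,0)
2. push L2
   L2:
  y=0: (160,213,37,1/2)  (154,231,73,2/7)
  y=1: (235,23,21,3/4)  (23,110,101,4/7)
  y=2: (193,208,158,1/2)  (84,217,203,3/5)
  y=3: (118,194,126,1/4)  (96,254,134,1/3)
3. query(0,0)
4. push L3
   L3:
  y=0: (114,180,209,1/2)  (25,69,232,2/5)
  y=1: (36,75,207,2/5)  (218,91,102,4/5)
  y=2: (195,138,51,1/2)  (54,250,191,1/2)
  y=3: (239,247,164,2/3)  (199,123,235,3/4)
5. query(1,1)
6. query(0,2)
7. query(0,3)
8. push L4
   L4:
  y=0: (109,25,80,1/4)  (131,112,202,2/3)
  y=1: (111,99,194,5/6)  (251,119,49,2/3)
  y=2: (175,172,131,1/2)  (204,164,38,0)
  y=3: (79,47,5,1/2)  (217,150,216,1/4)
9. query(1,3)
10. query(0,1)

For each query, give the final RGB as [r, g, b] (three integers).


(0,0) stack=L1,L2; from [0,0,0]:
+L1 (α=5/7) → [170, 100/7, 255/7]
+L2 (α=1/2) → [165, 1591/14, 257/7]
→ [165, 114, 37]

at x=1,y=1 over L1,L2,L3:
after L1 α=3/5: [249/5, 426/5, 111]
after L2 α=4/7: [1207/35, 3478/35, 737/7]
after L3 α=4/5: [31727/175, 16218/175, 3593/35]
= [181, 93, 103]

query (0,2) [L1,L2,L3] — begin 0,0,0
+L1 (α=3/4) → [207/2, 657/4, 267/2]
+L2 (α=1/2) → [593/4, 1489/8, 583/4]
+L3 (α=1/2) → [1373/8, 2593/16, 787/8]
rounded: [172, 162, 98]

query (0,3) [L1,L2,L3] — begin 0,0,0
after L1 α=1/4: [125/2, 19, 89/2]
after L2 α=1/4: [611/8, 251/4, 519/8]
after L3 α=2/3: [4435/24, 2227/12, 3143/24]
= [185, 186, 131]

query (1,3) [L1,L2,L3,L4] — begin 0,0,0
+L1 (α=0) → [0, 0, 0]
+L2 (α=1/3) → [32, 254/3, 134/3]
+L3 (α=3/4) → [629/4, 1361/12, 2249/12]
+L4 (α=1/4) → [2755/16, 1961/16, 3113/16]
→ [172, 123, 195]

at x=0,y=1 over L1,L2,L3,L4:
L1 α=1/4: [41, 17, 149/4]
L2 α=3/4: [373/2, 43/2, 401/16]
L3 α=2/5: [1263/10, 429/10, 7827/80]
L4 α=5/6: [2271/20, 1793/20, 85427/480]
→ [114, 90, 178]


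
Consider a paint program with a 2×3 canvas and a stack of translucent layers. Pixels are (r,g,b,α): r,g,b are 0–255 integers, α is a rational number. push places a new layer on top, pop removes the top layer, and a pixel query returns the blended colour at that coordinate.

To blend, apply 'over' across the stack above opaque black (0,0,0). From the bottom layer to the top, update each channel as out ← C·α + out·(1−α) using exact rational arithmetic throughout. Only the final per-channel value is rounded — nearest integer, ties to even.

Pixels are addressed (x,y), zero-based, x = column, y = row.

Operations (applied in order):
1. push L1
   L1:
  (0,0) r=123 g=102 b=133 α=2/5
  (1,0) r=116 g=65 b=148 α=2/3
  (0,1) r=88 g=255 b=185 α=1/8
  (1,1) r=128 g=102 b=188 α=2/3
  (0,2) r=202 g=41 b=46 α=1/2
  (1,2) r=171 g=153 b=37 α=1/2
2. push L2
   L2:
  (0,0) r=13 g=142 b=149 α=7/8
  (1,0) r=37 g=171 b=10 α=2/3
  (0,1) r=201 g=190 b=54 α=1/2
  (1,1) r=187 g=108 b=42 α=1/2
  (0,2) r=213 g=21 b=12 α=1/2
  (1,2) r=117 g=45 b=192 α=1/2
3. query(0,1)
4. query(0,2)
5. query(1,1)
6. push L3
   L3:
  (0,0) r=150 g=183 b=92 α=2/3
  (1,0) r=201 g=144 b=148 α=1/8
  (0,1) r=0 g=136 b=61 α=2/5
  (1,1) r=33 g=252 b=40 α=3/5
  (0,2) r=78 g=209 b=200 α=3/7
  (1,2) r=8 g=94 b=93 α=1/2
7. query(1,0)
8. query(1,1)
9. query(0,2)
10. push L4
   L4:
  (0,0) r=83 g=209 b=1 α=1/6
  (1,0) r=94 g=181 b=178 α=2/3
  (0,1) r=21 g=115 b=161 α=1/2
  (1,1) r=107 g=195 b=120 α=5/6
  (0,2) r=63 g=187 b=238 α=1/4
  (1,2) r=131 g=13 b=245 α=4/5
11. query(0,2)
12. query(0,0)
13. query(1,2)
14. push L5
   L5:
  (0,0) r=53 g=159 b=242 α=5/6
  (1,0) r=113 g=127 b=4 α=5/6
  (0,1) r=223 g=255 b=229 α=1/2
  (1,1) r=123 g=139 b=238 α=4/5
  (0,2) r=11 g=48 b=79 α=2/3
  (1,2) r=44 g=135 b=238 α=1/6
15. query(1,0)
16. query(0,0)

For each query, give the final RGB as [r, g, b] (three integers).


at x=0,y=1 over L1,L2:
after L1 α=1/8: [11, 255/8, 185/8]
after L2 α=1/2: [106, 1775/16, 617/16]
= [106, 111, 39]

at x=0,y=2 over L1,L2:
+L1 (α=1/2) → [101, 41/2, 23]
+L2 (α=1/2) → [157, 83/4, 35/2]
= [157, 21, 18]

at x=1,y=1 over L1,L2:
L1 α=2/3: [256/3, 68, 376/3]
L2 α=1/2: [817/6, 88, 251/3]
= [136, 88, 84]

query (1,0) [L1,L2,L3] — begin 0,0,0
L1 α=2/3: [232/3, 130/3, 296/3]
L2 α=2/3: [454/9, 1156/9, 356/9]
L3 α=1/8: [4987/72, 2347/18, 478/9]
→ [69, 130, 53]

query (1,1) [L1,L2,L3] — begin 0,0,0
after L1 α=2/3: [256/3, 68, 376/3]
after L2 α=1/2: [817/6, 88, 251/3]
after L3 α=3/5: [1114/15, 932/5, 862/15]
rounded: [74, 186, 57]

(0,2) stack=L1,L2,L3; from [0,0,0]:
L1 α=1/2: [101, 41/2, 23]
L2 α=1/2: [157, 83/4, 35/2]
L3 α=3/7: [862/7, 710/7, 670/7]
= [123, 101, 96]

(0,2) stack=L1,L2,L3,L4; from [0,0,0]:
after L1 α=1/2: [101, 41/2, 23]
after L2 α=1/2: [157, 83/4, 35/2]
after L3 α=3/7: [862/7, 710/7, 670/7]
after L4 α=1/4: [3027/28, 3439/28, 919/7]
→ [108, 123, 131]

(0,0) stack=L1,L2,L3,L4; from [0,0,0]:
+L1 (α=2/5) → [246/5, 204/5, 266/5]
+L2 (α=7/8) → [701/40, 2587/20, 5481/40]
+L3 (α=2/3) → [12701/120, 9907/60, 12841/120]
+L4 (α=1/6) → [14693/144, 12415/72, 12865/144]
→ [102, 172, 89]

at x=1,y=2 over L1,L2,L3,L4:
+L1 (α=1/2) → [171/2, 153/2, 37/2]
+L2 (α=1/2) → [405/4, 243/4, 421/4]
+L3 (α=1/2) → [437/8, 619/8, 793/8]
+L4 (α=4/5) → [4629/40, 207/8, 8633/40]
= [116, 26, 216]

(1,0) stack=L1,L2,L3,L4,L5; from [0,0,0]:
+L1 (α=2/3) → [232/3, 130/3, 296/3]
+L2 (α=2/3) → [454/9, 1156/9, 356/9]
+L3 (α=1/8) → [4987/72, 2347/18, 478/9]
+L4 (α=2/3) → [18523/216, 8863/54, 3682/27]
+L5 (α=5/6) → [140563/1296, 43153/324, 2111/81]
→ [108, 133, 26]

query (0,0) [L1,L2,L3,L4,L5] — begin 0,0,0
after L1 α=2/5: [246/5, 204/5, 266/5]
after L2 α=7/8: [701/40, 2587/20, 5481/40]
after L3 α=2/3: [12701/120, 9907/60, 12841/120]
after L4 α=1/6: [14693/144, 12415/72, 12865/144]
after L5 α=5/6: [52853/864, 69655/432, 187105/864]
rounded: [61, 161, 217]


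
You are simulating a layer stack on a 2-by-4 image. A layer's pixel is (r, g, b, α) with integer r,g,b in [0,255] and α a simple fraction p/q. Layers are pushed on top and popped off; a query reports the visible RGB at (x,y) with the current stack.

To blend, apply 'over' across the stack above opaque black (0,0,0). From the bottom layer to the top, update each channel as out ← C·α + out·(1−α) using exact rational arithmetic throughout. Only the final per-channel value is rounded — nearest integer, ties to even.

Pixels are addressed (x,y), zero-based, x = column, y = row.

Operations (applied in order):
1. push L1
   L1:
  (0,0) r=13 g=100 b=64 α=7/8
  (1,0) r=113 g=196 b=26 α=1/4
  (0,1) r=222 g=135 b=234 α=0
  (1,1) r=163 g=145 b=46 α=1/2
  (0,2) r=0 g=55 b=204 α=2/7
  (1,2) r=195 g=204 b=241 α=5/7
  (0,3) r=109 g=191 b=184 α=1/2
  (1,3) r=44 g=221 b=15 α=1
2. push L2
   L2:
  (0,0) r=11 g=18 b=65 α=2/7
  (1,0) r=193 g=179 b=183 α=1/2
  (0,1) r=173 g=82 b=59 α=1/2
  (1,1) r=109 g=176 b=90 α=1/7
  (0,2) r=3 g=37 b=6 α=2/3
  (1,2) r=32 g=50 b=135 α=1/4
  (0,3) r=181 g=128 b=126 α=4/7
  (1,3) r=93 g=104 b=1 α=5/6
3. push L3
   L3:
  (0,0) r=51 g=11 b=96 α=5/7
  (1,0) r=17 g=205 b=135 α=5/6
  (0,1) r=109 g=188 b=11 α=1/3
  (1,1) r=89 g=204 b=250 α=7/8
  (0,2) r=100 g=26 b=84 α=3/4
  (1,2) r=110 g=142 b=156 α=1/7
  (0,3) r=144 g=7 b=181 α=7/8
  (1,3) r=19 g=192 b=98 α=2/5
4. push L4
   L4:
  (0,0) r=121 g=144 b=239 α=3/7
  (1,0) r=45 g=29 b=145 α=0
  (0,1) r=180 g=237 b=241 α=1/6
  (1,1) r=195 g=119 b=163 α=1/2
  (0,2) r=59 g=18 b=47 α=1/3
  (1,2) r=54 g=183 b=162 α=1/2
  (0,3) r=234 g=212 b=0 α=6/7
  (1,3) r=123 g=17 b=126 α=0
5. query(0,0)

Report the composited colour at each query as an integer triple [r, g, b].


(0,0) stack=L1,L2,L3,L4; from [0,0,0]:
L1 α=7/8: [91/8, 175/2, 56]
L2 α=2/7: [631/56, 947/14, 410/7]
L3 α=5/7: [7771/196, 1332/49, 4180/49]
L4 α=3/7: [25558/343, 26496/343, 51853/343]
→ [75, 77, 151]


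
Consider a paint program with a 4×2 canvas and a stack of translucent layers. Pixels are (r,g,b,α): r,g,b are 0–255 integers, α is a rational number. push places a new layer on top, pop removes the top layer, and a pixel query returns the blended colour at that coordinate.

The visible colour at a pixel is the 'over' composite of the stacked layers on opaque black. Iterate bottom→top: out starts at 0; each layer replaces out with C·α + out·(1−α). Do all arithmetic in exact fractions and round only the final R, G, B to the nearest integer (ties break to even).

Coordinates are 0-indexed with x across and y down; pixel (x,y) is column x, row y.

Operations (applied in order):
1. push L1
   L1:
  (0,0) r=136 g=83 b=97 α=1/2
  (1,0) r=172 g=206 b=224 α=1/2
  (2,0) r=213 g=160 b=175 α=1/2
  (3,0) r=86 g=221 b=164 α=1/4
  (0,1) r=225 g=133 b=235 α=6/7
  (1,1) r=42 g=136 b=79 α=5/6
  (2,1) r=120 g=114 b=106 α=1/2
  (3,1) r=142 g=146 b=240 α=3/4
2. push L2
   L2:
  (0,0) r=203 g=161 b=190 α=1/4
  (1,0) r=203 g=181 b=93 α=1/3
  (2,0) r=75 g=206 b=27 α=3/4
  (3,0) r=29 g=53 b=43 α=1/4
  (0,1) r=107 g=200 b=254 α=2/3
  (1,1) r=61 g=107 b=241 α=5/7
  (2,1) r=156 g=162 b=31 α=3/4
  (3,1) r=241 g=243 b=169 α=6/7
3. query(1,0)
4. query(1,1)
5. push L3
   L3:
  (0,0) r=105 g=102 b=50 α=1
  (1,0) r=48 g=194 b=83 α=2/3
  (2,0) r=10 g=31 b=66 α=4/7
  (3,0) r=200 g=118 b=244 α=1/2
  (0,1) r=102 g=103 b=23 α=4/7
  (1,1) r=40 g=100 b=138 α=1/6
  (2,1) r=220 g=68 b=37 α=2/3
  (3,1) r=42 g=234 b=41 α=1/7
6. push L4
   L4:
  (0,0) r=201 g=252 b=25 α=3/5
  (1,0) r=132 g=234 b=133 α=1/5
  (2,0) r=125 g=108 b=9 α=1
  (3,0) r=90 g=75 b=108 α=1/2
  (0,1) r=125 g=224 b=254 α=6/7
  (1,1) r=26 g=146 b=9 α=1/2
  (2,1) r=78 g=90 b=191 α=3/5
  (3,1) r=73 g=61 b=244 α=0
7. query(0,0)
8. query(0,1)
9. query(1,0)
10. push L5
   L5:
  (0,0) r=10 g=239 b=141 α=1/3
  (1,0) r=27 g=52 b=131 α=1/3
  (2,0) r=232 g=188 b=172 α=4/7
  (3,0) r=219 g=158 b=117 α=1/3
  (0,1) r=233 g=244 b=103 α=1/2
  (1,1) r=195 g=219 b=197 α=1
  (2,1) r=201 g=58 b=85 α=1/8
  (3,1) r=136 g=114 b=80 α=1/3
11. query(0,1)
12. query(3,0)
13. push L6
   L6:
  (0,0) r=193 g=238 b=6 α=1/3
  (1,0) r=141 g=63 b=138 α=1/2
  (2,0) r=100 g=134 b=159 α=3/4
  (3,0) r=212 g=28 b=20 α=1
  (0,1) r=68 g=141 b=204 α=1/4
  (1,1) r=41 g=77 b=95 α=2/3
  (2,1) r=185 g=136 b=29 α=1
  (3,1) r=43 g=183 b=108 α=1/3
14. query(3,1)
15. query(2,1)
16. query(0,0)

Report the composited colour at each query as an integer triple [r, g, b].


at x=1,y=0 over L1,L2:
L1 α=1/2: [86, 103, 112]
L2 α=1/3: [125, 129, 317/3]
→ [125, 129, 106]

(1,1) stack=L1,L2; from [0,0,0]:
+L1 (α=5/6) → [35, 340/3, 395/6]
+L2 (α=5/7) → [375/7, 2285/21, 4010/21]
rounded: [54, 109, 191]

query (0,0) [L1,L2,L3,L4] — begin 0,0,0
L1 α=1/2: [68, 83/2, 97/2]
L2 α=1/4: [407/4, 571/8, 671/8]
L3 α=1: [105, 102, 50]
L4 α=3/5: [813/5, 192, 35]
= [163, 192, 35]

at x=0,y=1 over L1,L2,L3,L4:
L1 α=6/7: [1350/7, 114, 1410/7]
L2 α=2/3: [2848/21, 514/3, 4966/21]
L3 α=4/7: [5704/49, 926/7, 5610/49]
L4 α=6/7: [42454/343, 10334/49, 80286/343]
→ [124, 211, 234]

at x=1,y=0 over L1,L2,L3,L4:
after L1 α=1/2: [86, 103, 112]
after L2 α=1/3: [125, 129, 317/3]
after L3 α=2/3: [221/3, 517/3, 815/9]
after L4 α=1/5: [256/3, 554/3, 4457/45]
= [85, 185, 99]

query (0,1) [L1,L2,L3,L4,L5] — begin 0,0,0
L1 α=6/7: [1350/7, 114, 1410/7]
L2 α=2/3: [2848/21, 514/3, 4966/21]
L3 α=4/7: [5704/49, 926/7, 5610/49]
L4 α=6/7: [42454/343, 10334/49, 80286/343]
L5 α=1/2: [122373/686, 11145/49, 115615/686]
→ [178, 227, 169]

(3,0) stack=L1,L2,L3,L4,L5; from [0,0,0]:
after L1 α=1/4: [43/2, 221/4, 41]
after L2 α=1/4: [187/8, 875/16, 83/2]
after L3 α=1/2: [1787/16, 2763/32, 571/4]
after L4 α=1/2: [3227/32, 5163/64, 1003/8]
after L5 α=1/3: [6731/48, 10219/96, 1471/12]
→ [140, 106, 123]

query (3,1) [L1,L2,L3,L4,L5,L6] — begin 0,0,0
+L1 (α=3/4) → [213/2, 219/2, 180]
+L2 (α=6/7) → [3105/14, 3135/14, 1194/7]
+L3 (α=1/7) → [9609/49, 11043/49, 7451/49]
+L4 (α=0) → [9609/49, 11043/49, 7451/49]
+L5 (α=1/3) → [25882/147, 9224/49, 6274/49]
+L6 (α=1/3) → [58085/441, 27415/147, 17840/147]
→ [132, 186, 121]

at x=2,y=1 over L1,L2,L3,L4,L5,L6:
+L1 (α=1/2) → [60, 57, 53]
+L2 (α=3/4) → [132, 543/4, 73/2]
+L3 (α=2/3) → [572/3, 1087/12, 221/6]
+L4 (α=3/5) → [1846/15, 2707/30, 388/3]
+L5 (α=1/8) → [15937/120, 20689/240, 2971/24]
+L6 (α=1) → [185, 136, 29]
→ [185, 136, 29]

(0,0) stack=L1,L2,L3,L4,L5,L6; from [0,0,0]:
after L1 α=1/2: [68, 83/2, 97/2]
after L2 α=1/4: [407/4, 571/8, 671/8]
after L3 α=1: [105, 102, 50]
after L4 α=3/5: [813/5, 192, 35]
after L5 α=1/3: [1676/15, 623/3, 211/3]
after L6 α=1/3: [6247/45, 1960/9, 440/9]
rounded: [139, 218, 49]


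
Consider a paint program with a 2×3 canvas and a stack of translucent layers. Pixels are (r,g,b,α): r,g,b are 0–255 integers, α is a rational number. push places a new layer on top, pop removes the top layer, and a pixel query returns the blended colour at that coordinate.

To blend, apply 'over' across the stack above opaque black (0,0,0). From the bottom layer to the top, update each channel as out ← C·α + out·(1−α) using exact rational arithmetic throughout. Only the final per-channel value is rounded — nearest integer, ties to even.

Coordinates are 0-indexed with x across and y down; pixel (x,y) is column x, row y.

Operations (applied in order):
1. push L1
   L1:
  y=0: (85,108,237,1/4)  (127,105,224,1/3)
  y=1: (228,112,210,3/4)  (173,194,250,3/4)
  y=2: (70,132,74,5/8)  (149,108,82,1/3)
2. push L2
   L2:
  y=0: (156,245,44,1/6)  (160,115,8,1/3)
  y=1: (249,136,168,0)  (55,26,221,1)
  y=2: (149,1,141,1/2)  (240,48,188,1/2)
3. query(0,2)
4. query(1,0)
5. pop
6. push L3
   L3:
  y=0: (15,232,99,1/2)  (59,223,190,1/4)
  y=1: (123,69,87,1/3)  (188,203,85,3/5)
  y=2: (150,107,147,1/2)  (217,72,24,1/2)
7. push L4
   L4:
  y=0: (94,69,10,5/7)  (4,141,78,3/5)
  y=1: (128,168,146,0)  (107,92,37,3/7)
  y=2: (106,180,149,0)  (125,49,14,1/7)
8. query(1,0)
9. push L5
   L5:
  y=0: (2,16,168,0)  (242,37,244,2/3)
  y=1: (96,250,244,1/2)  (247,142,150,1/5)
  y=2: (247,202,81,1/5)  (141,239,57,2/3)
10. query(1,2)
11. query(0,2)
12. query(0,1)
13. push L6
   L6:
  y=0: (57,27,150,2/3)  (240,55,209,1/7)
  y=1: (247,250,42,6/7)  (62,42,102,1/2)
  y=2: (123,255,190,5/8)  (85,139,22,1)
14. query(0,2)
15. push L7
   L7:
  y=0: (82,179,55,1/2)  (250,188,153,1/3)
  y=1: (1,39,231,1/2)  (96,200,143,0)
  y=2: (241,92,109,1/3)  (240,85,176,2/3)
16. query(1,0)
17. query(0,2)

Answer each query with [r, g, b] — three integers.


at x=0,y=2 over L1,L2:
after L1 α=5/8: [175/4, 165/2, 185/4]
after L2 α=1/2: [771/8, 167/4, 749/8]
rounded: [96, 42, 94]

query (1,0) [L1,L2] — begin 0,0,0
after L1 α=1/3: [127/3, 35, 224/3]
after L2 α=1/3: [734/9, 185/3, 472/9]
rounded: [82, 62, 52]

at x=1,y=0 over L1,L3,L4:
+L1 (α=1/3) → [127/3, 35, 224/3]
+L3 (α=1/4) → [93/2, 82, 207/2]
+L4 (α=3/5) → [21, 587/5, 441/5]
→ [21, 117, 88]

(1,2) stack=L1,L3,L4,L5; from [0,0,0]:
L1 α=1/3: [149/3, 36, 82/3]
L3 α=1/2: [400/3, 54, 77/3]
L4 α=1/7: [925/7, 373/7, 24]
L5 α=2/3: [2899/21, 3719/21, 46]
rounded: [138, 177, 46]

at x=0,y=2 over L1,L3,L4,L5:
+L1 (α=5/8) → [175/4, 165/2, 185/4]
+L3 (α=1/2) → [775/8, 379/4, 773/8]
+L4 (α=0) → [775/8, 379/4, 773/8]
+L5 (α=1/5) → [1269/10, 581/5, 187/2]
= [127, 116, 94]

(0,1) stack=L1,L3,L4,L5; from [0,0,0]:
L1 α=3/4: [171, 84, 315/2]
L3 α=1/3: [155, 79, 134]
L4 α=0: [155, 79, 134]
L5 α=1/2: [251/2, 329/2, 189]
rounded: [126, 164, 189]

(0,2) stack=L1,L3,L4,L5,L6; from [0,0,0]:
after L1 α=5/8: [175/4, 165/2, 185/4]
after L3 α=1/2: [775/8, 379/4, 773/8]
after L4 α=0: [775/8, 379/4, 773/8]
after L5 α=1/5: [1269/10, 581/5, 187/2]
after L6 α=5/8: [9957/80, 4059/20, 2461/16]
→ [124, 203, 154]

at x=1,y=0 over L1,L3,L4,L5,L6,L7:
+L1 (α=1/3) → [127/3, 35, 224/3]
+L3 (α=1/4) → [93/2, 82, 207/2]
+L4 (α=3/5) → [21, 587/5, 441/5]
+L5 (α=2/3) → [505/3, 319/5, 2881/15]
+L6 (α=1/7) → [1250/7, 2189/35, 6807/35]
+L7 (α=1/3) → [4250/21, 10958/105, 6323/35]
= [202, 104, 181]

at x=0,y=2 over L1,L3,L4,L5,L6,L7:
+L1 (α=5/8) → [175/4, 165/2, 185/4]
+L3 (α=1/2) → [775/8, 379/4, 773/8]
+L4 (α=0) → [775/8, 379/4, 773/8]
+L5 (α=1/5) → [1269/10, 581/5, 187/2]
+L6 (α=5/8) → [9957/80, 4059/20, 2461/16]
+L7 (α=1/3) → [19597/120, 4979/30, 1111/8]
rounded: [163, 166, 139]


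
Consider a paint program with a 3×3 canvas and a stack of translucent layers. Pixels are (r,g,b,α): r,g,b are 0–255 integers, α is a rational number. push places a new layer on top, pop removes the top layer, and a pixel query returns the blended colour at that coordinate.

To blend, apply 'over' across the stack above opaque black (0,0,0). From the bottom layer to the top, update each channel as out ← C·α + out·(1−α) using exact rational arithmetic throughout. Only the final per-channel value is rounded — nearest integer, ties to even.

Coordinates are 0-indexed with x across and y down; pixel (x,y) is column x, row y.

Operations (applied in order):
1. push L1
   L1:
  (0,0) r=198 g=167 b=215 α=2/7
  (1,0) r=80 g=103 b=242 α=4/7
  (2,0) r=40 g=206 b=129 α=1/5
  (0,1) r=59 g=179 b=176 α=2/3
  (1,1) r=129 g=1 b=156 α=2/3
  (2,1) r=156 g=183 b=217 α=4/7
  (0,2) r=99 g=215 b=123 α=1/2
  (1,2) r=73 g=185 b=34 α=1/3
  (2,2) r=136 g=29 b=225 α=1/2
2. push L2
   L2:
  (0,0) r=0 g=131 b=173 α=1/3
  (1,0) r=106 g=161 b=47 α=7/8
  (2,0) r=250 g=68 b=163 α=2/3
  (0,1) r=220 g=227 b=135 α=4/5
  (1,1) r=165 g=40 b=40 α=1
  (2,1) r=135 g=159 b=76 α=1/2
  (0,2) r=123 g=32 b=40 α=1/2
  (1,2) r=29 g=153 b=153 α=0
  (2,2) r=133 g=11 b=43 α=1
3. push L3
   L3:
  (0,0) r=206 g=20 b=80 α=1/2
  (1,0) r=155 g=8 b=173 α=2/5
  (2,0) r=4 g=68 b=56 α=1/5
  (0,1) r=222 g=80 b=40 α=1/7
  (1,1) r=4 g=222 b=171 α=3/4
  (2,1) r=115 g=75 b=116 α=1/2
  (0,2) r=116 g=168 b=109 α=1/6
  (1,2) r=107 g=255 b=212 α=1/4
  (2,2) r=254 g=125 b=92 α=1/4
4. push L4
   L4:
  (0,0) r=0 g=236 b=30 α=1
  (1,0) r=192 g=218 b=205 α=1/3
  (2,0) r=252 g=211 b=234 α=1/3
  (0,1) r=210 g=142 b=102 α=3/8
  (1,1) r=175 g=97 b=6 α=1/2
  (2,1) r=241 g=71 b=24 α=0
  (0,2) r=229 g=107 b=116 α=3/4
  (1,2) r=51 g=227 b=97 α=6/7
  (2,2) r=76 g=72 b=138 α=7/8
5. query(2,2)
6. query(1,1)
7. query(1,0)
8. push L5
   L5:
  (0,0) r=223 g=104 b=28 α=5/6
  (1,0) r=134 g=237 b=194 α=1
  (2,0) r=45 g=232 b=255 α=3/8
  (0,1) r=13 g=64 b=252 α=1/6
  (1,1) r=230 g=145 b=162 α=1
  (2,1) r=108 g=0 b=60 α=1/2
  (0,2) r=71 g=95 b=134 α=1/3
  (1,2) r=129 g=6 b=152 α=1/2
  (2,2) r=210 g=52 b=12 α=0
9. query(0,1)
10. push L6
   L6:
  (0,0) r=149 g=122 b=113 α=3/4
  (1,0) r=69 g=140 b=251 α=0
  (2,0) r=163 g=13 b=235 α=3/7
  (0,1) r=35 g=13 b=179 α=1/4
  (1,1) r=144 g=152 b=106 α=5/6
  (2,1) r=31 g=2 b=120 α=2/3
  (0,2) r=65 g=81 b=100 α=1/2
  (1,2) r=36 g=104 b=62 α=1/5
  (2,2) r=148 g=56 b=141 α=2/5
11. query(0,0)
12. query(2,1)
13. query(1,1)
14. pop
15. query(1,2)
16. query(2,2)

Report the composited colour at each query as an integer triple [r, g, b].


at x=2,y=2 over L1,L2,L3,L4:
after L1 α=1/2: [68, 29/2, 225/2]
after L2 α=1: [133, 11, 43]
after L3 α=1/4: [653/4, 79/2, 221/4]
after L4 α=7/8: [2781/32, 1087/16, 4085/32]
rounded: [87, 68, 128]

at x=1,y=1 over L1,L2,L3,L4:
+L1 (α=2/3) → [86, 2/3, 104]
+L2 (α=1) → [165, 40, 40]
+L3 (α=3/4) → [177/4, 353/2, 553/4]
+L4 (α=1/2) → [877/8, 547/4, 577/8]
rounded: [110, 137, 72]

at x=1,y=0 over L1,L2,L3,L4:
L1 α=4/7: [320/7, 412/7, 968/7]
L2 α=7/8: [2757/28, 8301/56, 3271/56]
L3 α=2/5: [16951/140, 25799/280, 29189/280]
L4 α=1/3: [30391/210, 18773/140, 57889/420]
→ [145, 134, 138]

at x=0,y=1 over L1,L2,L3,L4,L5:
+L1 (α=2/3) → [118/3, 358/3, 352/3]
+L2 (α=4/5) → [2758/15, 3082/15, 1972/15]
+L3 (α=1/7) → [6626/35, 6564/35, 592/5]
+L4 (α=3/8) → [2759/14, 4773/28, 449/4]
+L5 (α=1/6) → [4659/28, 25657/168, 3253/24]
= [166, 153, 136]

at x=0,y=0 over L1,L2,L3,L4,L5,L6:
+L1 (α=2/7) → [396/7, 334/7, 430/7]
+L2 (α=1/3) → [264/7, 1585/21, 2071/21]
+L3 (α=1/2) → [853/7, 2005/42, 3751/42]
+L4 (α=1) → [0, 236, 30]
+L5 (α=5/6) → [1115/6, 126, 85/3]
+L6 (α=3/4) → [3797/24, 123, 551/6]
rounded: [158, 123, 92]

at x=2,y=1 over L1,L2,L3,L4,L5,L6:
L1 α=4/7: [624/7, 732/7, 124]
L2 α=1/2: [1569/14, 1845/14, 100]
L3 α=1/2: [3179/28, 2895/28, 108]
L4 α=0: [3179/28, 2895/28, 108]
L5 α=1/2: [6203/56, 2895/56, 84]
L6 α=2/3: [3225/56, 3119/168, 108]
→ [58, 19, 108]

at x=1,y=1 over L1,L2,L3,L4,L5,L6:
L1 α=2/3: [86, 2/3, 104]
L2 α=1: [165, 40, 40]
L3 α=3/4: [177/4, 353/2, 553/4]
L4 α=1/2: [877/8, 547/4, 577/8]
L5 α=1: [230, 145, 162]
L6 α=5/6: [475/3, 905/6, 346/3]
rounded: [158, 151, 115]

at x=1,y=2 over L1,L2,L3,L4,L5:
+L1 (α=1/3) → [73/3, 185/3, 34/3]
+L2 (α=0) → [73/3, 185/3, 34/3]
+L3 (α=1/4) → [45, 110, 123/2]
+L4 (α=6/7) → [351/7, 1472/7, 1287/14]
+L5 (α=1/2) → [627/7, 757/7, 3415/28]
= [90, 108, 122]

at x=2,y=2 over L1,L2,L3,L4,L5:
after L1 α=1/2: [68, 29/2, 225/2]
after L2 α=1: [133, 11, 43]
after L3 α=1/4: [653/4, 79/2, 221/4]
after L4 α=7/8: [2781/32, 1087/16, 4085/32]
after L5 α=0: [2781/32, 1087/16, 4085/32]
→ [87, 68, 128]


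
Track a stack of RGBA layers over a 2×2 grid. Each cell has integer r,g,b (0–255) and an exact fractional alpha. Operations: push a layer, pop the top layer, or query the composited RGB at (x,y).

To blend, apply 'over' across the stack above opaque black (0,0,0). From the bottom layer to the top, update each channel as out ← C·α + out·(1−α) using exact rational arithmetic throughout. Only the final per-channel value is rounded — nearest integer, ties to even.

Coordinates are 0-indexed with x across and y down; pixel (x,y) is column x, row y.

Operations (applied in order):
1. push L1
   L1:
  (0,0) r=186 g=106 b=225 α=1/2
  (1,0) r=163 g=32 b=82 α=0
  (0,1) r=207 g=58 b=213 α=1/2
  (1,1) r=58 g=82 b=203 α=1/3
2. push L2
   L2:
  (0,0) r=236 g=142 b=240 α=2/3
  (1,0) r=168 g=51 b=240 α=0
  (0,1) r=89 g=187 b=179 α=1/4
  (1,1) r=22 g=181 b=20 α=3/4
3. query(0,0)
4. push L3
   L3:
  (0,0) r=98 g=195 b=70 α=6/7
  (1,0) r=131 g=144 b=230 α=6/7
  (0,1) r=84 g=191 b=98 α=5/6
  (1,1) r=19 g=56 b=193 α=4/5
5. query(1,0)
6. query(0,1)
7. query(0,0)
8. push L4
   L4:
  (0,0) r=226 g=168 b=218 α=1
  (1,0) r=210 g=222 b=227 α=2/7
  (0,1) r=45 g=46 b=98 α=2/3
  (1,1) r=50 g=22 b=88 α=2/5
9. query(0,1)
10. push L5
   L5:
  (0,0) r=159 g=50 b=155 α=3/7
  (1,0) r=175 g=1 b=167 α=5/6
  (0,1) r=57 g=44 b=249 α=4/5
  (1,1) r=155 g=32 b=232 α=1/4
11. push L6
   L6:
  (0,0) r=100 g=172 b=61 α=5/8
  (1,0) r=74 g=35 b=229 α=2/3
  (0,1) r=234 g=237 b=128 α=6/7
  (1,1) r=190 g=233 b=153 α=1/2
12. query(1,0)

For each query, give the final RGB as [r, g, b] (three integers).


query (0,0) [L1,L2] — begin 0,0,0
after L1 α=1/2: [93, 53, 225/2]
after L2 α=2/3: [565/3, 337/3, 395/2]
rounded: [188, 112, 198]

query (1,0) [L1,L2,L3] — begin 0,0,0
after L1 α=0: [0, 0, 0]
after L2 α=0: [0, 0, 0]
after L3 α=6/7: [786/7, 864/7, 1380/7]
→ [112, 123, 197]

(0,1) stack=L1,L2,L3; from [0,0,0]:
after L1 α=1/2: [207/2, 29, 213/2]
after L2 α=1/4: [799/8, 137/2, 997/8]
after L3 α=5/6: [4159/48, 2047/12, 1639/16]
→ [87, 171, 102]

(0,0) stack=L1,L2,L3; from [0,0,0]:
L1 α=1/2: [93, 53, 225/2]
L2 α=2/3: [565/3, 337/3, 395/2]
L3 α=6/7: [2329/21, 3847/21, 1235/14]
→ [111, 183, 88]

(0,1) stack=L1,L2,L3,L4; from [0,0,0]:
+L1 (α=1/2) → [207/2, 29, 213/2]
+L2 (α=1/4) → [799/8, 137/2, 997/8]
+L3 (α=5/6) → [4159/48, 2047/12, 1639/16]
+L4 (α=2/3) → [8479/144, 3151/36, 4775/48]
rounded: [59, 88, 99]

(1,0) stack=L1,L2,L3,L4,L5,L6; from [0,0,0]:
L1 α=0: [0, 0, 0]
L2 α=0: [0, 0, 0]
L3 α=6/7: [786/7, 864/7, 1380/7]
L4 α=2/7: [6870/49, 7428/49, 10078/49]
L5 α=5/6: [49745/294, 7673/294, 50993/294]
L6 α=2/3: [93257/882, 28253/882, 185645/882]
rounded: [106, 32, 210]


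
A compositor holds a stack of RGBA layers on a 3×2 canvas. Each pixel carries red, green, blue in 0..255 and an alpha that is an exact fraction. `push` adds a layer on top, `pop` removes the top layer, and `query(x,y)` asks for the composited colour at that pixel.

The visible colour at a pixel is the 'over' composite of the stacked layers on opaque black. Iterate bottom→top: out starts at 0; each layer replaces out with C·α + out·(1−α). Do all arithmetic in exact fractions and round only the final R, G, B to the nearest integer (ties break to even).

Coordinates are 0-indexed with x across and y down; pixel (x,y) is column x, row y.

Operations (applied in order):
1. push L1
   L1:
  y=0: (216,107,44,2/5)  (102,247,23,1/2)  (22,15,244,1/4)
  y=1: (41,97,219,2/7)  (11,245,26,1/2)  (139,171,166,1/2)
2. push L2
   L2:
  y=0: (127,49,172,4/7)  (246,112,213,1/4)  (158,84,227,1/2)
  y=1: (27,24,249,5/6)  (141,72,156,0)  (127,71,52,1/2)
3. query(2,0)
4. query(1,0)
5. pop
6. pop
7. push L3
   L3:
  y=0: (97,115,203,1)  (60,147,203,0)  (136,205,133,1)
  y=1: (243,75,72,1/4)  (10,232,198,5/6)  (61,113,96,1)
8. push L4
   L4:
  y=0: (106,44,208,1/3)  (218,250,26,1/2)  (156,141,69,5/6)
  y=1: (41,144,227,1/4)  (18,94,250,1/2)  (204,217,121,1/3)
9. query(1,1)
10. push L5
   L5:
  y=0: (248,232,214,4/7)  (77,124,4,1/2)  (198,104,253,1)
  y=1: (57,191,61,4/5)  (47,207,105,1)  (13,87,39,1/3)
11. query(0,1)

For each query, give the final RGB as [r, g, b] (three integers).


(2,0) stack=L1,L2; from [0,0,0]:
after L1 α=1/4: [11/2, 15/4, 61]
after L2 α=1/2: [327/4, 351/8, 144]
rounded: [82, 44, 144]

(1,0) stack=L1,L2; from [0,0,0]:
after L1 α=1/2: [51, 247/2, 23/2]
after L2 α=1/4: [399/4, 965/8, 495/8]
= [100, 121, 62]

query (1,1) [L3,L4] — begin 0,0,0
after L3 α=5/6: [25/3, 580/3, 165]
after L4 α=1/2: [79/6, 431/3, 415/2]
rounded: [13, 144, 208]

(0,1) stack=L3,L4,L5; from [0,0,0]:
after L3 α=1/4: [243/4, 75/4, 18]
after L4 α=1/4: [893/16, 801/16, 281/4]
after L5 α=4/5: [4541/80, 2605/16, 1257/20]
rounded: [57, 163, 63]


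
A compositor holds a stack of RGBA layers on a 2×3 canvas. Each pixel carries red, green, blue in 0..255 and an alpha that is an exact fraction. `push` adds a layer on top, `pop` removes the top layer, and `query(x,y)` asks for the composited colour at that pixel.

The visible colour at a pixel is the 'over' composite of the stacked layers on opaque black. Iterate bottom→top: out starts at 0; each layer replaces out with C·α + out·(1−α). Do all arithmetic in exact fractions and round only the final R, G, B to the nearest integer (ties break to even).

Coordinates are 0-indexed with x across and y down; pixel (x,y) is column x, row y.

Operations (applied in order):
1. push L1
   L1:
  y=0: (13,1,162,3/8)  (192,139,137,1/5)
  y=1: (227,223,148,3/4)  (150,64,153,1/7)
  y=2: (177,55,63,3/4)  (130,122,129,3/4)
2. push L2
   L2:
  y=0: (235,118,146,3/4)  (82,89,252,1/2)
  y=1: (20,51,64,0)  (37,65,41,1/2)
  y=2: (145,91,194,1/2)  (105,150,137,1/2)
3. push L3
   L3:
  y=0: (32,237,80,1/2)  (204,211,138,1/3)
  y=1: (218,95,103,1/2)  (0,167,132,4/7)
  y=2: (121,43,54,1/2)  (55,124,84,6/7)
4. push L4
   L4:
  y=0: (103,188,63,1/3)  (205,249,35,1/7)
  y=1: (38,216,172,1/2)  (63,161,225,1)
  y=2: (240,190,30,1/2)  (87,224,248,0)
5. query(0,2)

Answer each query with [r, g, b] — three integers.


(0,2) stack=L1,L2,L3,L4; from [0,0,0]:
L1 α=3/4: [531/4, 165/4, 189/4]
L2 α=1/2: [1111/8, 529/8, 965/8]
L3 α=1/2: [2079/16, 873/16, 1397/16]
L4 α=1/2: [5919/32, 3913/32, 1877/32]
→ [185, 122, 59]


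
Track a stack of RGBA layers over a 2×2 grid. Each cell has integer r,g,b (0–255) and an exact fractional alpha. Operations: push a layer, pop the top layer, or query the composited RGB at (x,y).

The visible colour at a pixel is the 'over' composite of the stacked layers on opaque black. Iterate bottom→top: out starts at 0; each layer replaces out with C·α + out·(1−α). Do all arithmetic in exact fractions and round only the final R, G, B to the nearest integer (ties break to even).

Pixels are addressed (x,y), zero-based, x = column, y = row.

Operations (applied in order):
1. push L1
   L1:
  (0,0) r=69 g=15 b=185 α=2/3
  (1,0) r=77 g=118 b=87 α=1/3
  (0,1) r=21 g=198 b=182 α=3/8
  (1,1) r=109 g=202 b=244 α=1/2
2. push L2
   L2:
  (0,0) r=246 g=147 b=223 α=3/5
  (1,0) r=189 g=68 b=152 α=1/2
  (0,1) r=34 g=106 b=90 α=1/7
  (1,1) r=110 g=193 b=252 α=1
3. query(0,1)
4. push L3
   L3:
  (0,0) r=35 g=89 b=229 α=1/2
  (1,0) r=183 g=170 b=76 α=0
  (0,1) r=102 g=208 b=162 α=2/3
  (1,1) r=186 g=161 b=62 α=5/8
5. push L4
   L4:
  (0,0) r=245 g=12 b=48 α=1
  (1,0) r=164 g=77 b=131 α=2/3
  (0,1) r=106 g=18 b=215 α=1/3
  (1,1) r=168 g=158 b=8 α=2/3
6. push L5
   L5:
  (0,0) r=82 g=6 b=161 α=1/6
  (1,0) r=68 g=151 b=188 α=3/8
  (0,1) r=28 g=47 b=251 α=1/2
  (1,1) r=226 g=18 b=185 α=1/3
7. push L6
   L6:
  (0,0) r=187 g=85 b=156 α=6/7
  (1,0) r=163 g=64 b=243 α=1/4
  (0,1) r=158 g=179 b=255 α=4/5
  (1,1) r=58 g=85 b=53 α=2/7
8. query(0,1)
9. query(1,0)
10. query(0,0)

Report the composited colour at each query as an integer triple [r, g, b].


at x=0,y=1 over L1,L2:
after L1 α=3/8: [63/8, 297/4, 273/4]
after L2 α=1/7: [325/28, 1103/14, 999/14]
rounded: [12, 79, 71]

at x=0,y=1 over L1,L2,L3,L4,L5,L6:
after L1 α=3/8: [63/8, 297/4, 273/4]
after L2 α=1/7: [325/28, 1103/14, 999/14]
after L3 α=2/3: [6037/84, 2309/14, 1845/14]
after L4 α=1/3: [10489/126, 2435/21, 3350/21]
after L5 α=1/2: [14017/252, 1711/21, 8621/42]
after L6 α=4/5: [173281/1260, 16747/105, 51461/210]
= [138, 159, 245]

(1,0) stack=L1,L2,L3,L4,L5,L6; from [0,0,0]:
after L1 α=1/3: [77/3, 118/3, 29]
after L2 α=1/2: [322/3, 161/3, 181/2]
after L3 α=0: [322/3, 161/3, 181/2]
after L4 α=2/3: [1306/9, 623/9, 235/2]
after L5 α=3/8: [4183/36, 899/9, 2303/16]
after L6 α=1/4: [6139/48, 1091/12, 10797/64]
rounded: [128, 91, 169]

at x=0,y=0 over L1,L2,L3,L4,L5,L6:
after L1 α=2/3: [46, 10, 370/3]
after L2 α=3/5: [166, 461/5, 2747/15]
after L3 α=1/2: [201/2, 453/5, 3091/15]
after L4 α=1: [245, 12, 48]
after L5 α=1/6: [1307/6, 11, 401/6]
after L6 α=6/7: [8039/42, 521/7, 6017/42]
rounded: [191, 74, 143]


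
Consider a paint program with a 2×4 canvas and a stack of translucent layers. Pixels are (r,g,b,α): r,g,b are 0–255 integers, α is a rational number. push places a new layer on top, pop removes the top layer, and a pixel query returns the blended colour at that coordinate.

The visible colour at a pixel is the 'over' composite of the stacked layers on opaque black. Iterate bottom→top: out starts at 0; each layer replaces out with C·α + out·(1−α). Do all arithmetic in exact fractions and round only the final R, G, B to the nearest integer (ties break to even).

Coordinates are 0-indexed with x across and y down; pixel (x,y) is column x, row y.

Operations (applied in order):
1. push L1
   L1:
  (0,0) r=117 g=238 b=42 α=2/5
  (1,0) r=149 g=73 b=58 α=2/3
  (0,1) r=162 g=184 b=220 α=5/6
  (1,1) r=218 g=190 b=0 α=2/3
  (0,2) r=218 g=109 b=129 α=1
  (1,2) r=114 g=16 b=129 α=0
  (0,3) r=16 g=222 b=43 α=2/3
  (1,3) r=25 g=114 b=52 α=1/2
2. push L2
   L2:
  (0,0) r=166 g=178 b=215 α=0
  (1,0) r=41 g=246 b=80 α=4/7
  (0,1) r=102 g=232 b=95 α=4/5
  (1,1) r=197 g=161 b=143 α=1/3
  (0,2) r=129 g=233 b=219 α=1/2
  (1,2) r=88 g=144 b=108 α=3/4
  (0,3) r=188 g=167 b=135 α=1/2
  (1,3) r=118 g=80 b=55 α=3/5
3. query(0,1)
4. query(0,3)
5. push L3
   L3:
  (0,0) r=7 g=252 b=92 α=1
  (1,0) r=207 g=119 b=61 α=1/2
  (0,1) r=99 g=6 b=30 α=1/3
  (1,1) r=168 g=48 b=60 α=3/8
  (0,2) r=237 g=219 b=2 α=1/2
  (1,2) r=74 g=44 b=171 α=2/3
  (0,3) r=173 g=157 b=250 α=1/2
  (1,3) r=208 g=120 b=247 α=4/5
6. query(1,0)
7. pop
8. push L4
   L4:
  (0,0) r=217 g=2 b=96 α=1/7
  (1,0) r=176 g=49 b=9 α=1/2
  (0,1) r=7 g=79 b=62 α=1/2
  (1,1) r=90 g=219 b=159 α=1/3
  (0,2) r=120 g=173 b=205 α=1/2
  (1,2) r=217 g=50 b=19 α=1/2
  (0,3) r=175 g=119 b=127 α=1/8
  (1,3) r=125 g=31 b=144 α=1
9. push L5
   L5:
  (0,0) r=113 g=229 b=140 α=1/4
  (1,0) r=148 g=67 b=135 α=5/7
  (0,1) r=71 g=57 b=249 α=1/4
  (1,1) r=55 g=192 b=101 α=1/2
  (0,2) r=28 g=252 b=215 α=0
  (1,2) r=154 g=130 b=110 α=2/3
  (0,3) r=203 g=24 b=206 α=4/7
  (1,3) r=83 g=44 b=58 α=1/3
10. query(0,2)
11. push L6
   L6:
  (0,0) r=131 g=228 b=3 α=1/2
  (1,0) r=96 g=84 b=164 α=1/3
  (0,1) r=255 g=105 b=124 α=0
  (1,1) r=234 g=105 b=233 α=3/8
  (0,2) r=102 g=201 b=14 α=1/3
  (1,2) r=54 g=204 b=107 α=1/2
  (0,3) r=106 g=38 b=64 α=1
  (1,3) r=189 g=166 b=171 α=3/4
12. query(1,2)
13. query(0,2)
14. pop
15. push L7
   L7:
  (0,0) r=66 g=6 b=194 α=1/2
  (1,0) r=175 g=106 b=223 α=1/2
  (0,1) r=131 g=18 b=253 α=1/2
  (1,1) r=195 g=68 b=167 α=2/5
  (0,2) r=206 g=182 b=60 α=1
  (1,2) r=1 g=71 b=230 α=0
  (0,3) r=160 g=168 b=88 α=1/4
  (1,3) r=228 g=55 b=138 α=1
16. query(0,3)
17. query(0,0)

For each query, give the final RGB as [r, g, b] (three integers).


(0,1) stack=L1,L2; from [0,0,0]:
after L1 α=5/6: [135, 460/3, 550/3]
after L2 α=4/5: [543/5, 3244/15, 338/3]
= [109, 216, 113]

query (0,3) [L1,L2] — begin 0,0,0
after L1 α=2/3: [32/3, 148, 86/3]
after L2 α=1/2: [298/3, 315/2, 491/6]
→ [99, 158, 82]

(1,0) stack=L1,L2,L3; from [0,0,0]:
+L1 (α=2/3) → [298/3, 146/3, 116/3]
+L2 (α=4/7) → [66, 1130/7, 436/7]
+L3 (α=1/2) → [273/2, 1963/14, 863/14]
= [136, 140, 62]

query (0,2) [L1,L2,L4,L5] — begin 0,0,0
after L1 α=1: [218, 109, 129]
after L2 α=1/2: [347/2, 171, 174]
after L4 α=1/2: [587/4, 172, 379/2]
after L5 α=0: [587/4, 172, 379/2]
= [147, 172, 190]

(1,2) stack=L1,L2,L4,L5,L6; from [0,0,0]:
+L1 (α=0) → [0, 0, 0]
+L2 (α=3/4) → [66, 108, 81]
+L4 (α=1/2) → [283/2, 79, 50]
+L5 (α=2/3) → [899/6, 113, 90]
+L6 (α=1/2) → [1223/12, 317/2, 197/2]
rounded: [102, 158, 98]

query (0,2) [L1,L2,L4,L5,L6] — begin 0,0,0
L1 α=1: [218, 109, 129]
L2 α=1/2: [347/2, 171, 174]
L4 α=1/2: [587/4, 172, 379/2]
L5 α=0: [587/4, 172, 379/2]
L6 α=1/3: [791/6, 545/3, 131]
rounded: [132, 182, 131]

query (0,3) [L1,L2,L4,L5,L7] — begin 0,0,0
after L1 α=2/3: [32/3, 148, 86/3]
after L2 α=1/2: [298/3, 315/2, 491/6]
after L4 α=1/8: [2611/24, 2443/16, 4199/48]
after L5 α=4/7: [1301/8, 8865/112, 17383/112]
after L7 α=1/4: [5183/32, 45411/448, 62005/448]
rounded: [162, 101, 138]

query (0,0) [L1,L2,L4,L5,L7] — begin 0,0,0
L1 α=2/5: [234/5, 476/5, 84/5]
L2 α=0: [234/5, 476/5, 84/5]
L4 α=1/7: [2489/35, 2866/35, 984/35]
L5 α=1/4: [5711/70, 16613/140, 1963/35]
L7 α=1/2: [10331/140, 17453/280, 8753/70]
= [74, 62, 125]


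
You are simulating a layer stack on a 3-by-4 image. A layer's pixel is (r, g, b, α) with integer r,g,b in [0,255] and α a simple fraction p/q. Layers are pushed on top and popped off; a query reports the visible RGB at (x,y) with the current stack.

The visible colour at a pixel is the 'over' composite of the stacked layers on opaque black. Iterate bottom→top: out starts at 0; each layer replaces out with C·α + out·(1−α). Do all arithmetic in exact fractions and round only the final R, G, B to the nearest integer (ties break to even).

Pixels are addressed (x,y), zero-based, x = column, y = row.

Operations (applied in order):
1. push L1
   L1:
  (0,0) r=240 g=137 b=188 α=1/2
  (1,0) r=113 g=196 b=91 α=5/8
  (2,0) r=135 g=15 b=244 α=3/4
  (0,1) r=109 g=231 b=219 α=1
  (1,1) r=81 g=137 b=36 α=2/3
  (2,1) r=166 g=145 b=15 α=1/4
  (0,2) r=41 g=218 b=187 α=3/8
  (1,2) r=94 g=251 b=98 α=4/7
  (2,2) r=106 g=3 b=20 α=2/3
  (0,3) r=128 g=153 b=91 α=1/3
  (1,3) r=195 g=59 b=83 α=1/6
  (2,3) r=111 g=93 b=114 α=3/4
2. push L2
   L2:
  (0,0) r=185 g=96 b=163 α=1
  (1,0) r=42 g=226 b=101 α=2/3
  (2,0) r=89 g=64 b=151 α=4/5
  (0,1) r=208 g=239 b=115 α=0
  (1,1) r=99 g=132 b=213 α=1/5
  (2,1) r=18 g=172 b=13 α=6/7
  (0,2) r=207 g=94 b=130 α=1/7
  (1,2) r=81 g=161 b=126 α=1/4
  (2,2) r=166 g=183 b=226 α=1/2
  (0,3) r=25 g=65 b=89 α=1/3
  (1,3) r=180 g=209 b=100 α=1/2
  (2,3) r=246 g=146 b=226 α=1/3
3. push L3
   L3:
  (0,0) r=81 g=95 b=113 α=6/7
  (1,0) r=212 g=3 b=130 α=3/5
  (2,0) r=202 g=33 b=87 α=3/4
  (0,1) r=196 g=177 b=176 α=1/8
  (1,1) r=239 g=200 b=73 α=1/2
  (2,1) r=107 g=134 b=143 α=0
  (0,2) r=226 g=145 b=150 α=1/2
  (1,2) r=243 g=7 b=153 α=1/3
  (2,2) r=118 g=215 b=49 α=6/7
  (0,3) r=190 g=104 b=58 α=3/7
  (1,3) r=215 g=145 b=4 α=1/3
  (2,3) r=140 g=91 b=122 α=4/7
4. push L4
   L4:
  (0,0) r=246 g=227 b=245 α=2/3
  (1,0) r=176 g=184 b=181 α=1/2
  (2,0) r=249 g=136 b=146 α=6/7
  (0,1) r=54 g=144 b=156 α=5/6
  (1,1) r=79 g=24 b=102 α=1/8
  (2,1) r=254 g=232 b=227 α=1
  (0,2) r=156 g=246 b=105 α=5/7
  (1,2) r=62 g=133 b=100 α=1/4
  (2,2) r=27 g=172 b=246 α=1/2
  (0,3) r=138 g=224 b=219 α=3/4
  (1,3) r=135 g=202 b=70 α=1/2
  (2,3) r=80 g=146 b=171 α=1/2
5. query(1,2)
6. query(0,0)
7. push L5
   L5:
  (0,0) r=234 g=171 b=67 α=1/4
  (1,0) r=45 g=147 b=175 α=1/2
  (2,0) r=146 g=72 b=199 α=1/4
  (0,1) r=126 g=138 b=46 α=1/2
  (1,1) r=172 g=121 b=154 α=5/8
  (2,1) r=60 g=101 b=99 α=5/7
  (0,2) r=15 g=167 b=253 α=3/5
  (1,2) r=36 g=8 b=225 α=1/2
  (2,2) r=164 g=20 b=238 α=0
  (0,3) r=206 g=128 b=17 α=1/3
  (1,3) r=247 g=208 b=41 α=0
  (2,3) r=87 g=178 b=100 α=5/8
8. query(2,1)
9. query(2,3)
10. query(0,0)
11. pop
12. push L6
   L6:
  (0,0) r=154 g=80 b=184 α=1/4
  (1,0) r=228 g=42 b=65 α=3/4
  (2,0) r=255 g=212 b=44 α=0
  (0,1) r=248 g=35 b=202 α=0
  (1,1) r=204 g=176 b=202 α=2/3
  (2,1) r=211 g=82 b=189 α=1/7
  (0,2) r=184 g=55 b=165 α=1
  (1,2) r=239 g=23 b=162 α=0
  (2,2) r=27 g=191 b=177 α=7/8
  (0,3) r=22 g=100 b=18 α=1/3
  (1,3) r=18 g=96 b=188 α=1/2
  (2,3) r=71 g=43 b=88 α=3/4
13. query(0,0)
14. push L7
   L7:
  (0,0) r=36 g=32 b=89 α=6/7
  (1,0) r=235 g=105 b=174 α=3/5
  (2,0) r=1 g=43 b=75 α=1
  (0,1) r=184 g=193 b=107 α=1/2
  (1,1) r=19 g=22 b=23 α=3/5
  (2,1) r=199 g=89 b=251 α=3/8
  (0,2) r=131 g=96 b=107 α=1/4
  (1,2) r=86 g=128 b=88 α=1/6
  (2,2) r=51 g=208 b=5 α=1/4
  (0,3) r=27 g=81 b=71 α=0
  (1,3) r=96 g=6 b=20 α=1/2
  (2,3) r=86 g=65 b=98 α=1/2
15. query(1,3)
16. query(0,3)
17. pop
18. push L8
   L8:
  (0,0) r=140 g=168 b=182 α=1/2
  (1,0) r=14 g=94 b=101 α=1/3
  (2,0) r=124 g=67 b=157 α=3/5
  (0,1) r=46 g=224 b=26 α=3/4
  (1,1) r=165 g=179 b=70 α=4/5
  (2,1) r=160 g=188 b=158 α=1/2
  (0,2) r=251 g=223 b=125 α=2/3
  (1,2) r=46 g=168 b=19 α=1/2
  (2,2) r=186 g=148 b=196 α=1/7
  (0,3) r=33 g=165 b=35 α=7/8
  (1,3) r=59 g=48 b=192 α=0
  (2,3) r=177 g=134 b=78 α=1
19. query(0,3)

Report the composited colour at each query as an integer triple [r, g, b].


at x=1,y=2 over L1,L2,L3,L4:
after L1 α=4/7: [376/7, 1004/7, 56]
after L2 α=1/4: [1695/28, 4139/28, 147/2]
after L3 α=1/3: [1699/14, 4237/42, 100]
after L4 α=1/4: [5965/56, 6099/56, 100]
= [107, 109, 100]

at x=0,y=0 over L1,L2,L3,L4:
L1 α=1/2: [120, 137/2, 94]
L2 α=1: [185, 96, 163]
L3 α=6/7: [671/7, 666/7, 841/7]
L4 α=2/3: [4115/21, 3844/21, 4271/21]
→ [196, 183, 203]

query (2,1) [L1,L2,L3,L4,L5] — begin 0,0,0
+L1 (α=1/4) → [83/2, 145/4, 15/4]
+L2 (α=6/7) → [299/14, 4273/28, 327/28]
+L3 (α=0) → [299/14, 4273/28, 327/28]
+L4 (α=1) → [254, 232, 227]
+L5 (α=5/7) → [808/7, 969/7, 949/7]
= [115, 138, 136]

at x=2,y=3 over L1,L2,L3,L4,L5:
L1 α=3/4: [333/4, 279/4, 171/2]
L2 α=1/3: [275/2, 571/6, 397/3]
L3 α=4/7: [1945/14, 1299/14, 885/7]
L4 α=1/2: [3065/28, 3343/28, 1041/7]
L5 α=5/8: [21375/224, 34949/224, 6623/56]
rounded: [95, 156, 118]

query (0,0) [L1,L2,L3,L4,L5] — begin 0,0,0
L1 α=1/2: [120, 137/2, 94]
L2 α=1: [185, 96, 163]
L3 α=6/7: [671/7, 666/7, 841/7]
L4 α=2/3: [4115/21, 3844/21, 4271/21]
L5 α=1/4: [5753/28, 5041/28, 1185/7]
→ [205, 180, 169]

query (0,0) [L1,L2,L3,L4,L6] — begin 0,0,0
+L1 (α=1/2) → [120, 137/2, 94]
+L2 (α=1) → [185, 96, 163]
+L3 (α=6/7) → [671/7, 666/7, 841/7]
+L4 (α=2/3) → [4115/21, 3844/21, 4271/21]
+L6 (α=1/4) → [5193/28, 1101/7, 5559/28]
→ [185, 157, 199]

at x=1,y=3 over L1,L2,L3,L4,L6,L7:
+L1 (α=1/6) → [65/2, 59/6, 83/6]
+L2 (α=1/2) → [425/4, 1313/12, 683/12]
+L3 (α=1/3) → [285/2, 2183/18, 707/18]
+L4 (α=1/2) → [555/4, 5819/36, 1967/36]
+L6 (α=1/2) → [627/8, 9275/72, 8735/72]
+L7 (α=1/2) → [1395/16, 9707/144, 10175/144]
= [87, 67, 71]

query (0,3) [L1,L2,L3,L4,L6,L7] — begin 0,0,0
after L1 α=1/3: [128/3, 51, 91/3]
after L2 α=1/3: [331/9, 167/3, 449/9]
after L3 α=3/7: [922/9, 1604/21, 3362/63]
after L4 α=3/4: [1162/9, 3929/21, 44753/252]
after L6 α=1/3: [2522/27, 9958/63, 47021/378]
after L7 α=0: [2522/27, 9958/63, 47021/378]
rounded: [93, 158, 124]

(0,3) stack=L1,L2,L3,L4,L6,L8; from [0,0,0]:
after L1 α=1/3: [128/3, 51, 91/3]
after L2 α=1/3: [331/9, 167/3, 449/9]
after L3 α=3/7: [922/9, 1604/21, 3362/63]
after L4 α=3/4: [1162/9, 3929/21, 44753/252]
after L6 α=1/3: [2522/27, 9958/63, 47021/378]
after L8 α=7/8: [8759/216, 82723/504, 139631/3024]
rounded: [41, 164, 46]
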